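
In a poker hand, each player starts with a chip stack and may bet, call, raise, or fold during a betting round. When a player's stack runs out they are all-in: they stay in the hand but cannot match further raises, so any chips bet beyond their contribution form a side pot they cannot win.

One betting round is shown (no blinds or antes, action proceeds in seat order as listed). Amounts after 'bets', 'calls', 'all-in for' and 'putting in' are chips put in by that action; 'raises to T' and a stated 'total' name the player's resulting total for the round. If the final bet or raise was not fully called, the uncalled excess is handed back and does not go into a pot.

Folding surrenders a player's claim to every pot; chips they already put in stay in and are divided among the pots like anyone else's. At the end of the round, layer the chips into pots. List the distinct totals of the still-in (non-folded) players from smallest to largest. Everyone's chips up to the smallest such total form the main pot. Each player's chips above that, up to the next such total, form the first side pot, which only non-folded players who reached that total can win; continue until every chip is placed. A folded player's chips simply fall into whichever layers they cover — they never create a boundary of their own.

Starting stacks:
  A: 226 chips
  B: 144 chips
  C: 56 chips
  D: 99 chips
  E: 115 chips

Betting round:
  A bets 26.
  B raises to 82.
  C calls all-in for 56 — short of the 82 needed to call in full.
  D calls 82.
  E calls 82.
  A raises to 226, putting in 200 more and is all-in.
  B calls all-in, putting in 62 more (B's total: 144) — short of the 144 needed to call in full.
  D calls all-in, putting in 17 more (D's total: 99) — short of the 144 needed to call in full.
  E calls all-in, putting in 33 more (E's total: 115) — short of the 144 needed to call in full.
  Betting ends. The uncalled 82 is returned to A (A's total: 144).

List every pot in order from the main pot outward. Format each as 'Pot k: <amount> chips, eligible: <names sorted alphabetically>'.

Contributions (after 82 returned to A): A=144, B=144, C=56, D=99, E=115
Pot levels (distinct totals of non-folded players): 56, 99, 115, 144
Layer 1-56: 56 each from A, B, C, D, E = 56*5 = 280 chips; eligible A, B, C, D, E
Layer 57-99: 43 each from A, B, D, E = 43*4 = 172 chips; eligible A, B, D, E
Layer 100-115: 16 each from A, B, E = 16*3 = 48 chips; eligible A, B, E
Layer 116-144: 29 each from A, B = 29*2 = 58 chips; eligible A, B

Pot 1: 280 chips, eligible: A, B, C, D, E
Pot 2: 172 chips, eligible: A, B, D, E
Pot 3: 48 chips, eligible: A, B, E
Pot 4: 58 chips, eligible: A, B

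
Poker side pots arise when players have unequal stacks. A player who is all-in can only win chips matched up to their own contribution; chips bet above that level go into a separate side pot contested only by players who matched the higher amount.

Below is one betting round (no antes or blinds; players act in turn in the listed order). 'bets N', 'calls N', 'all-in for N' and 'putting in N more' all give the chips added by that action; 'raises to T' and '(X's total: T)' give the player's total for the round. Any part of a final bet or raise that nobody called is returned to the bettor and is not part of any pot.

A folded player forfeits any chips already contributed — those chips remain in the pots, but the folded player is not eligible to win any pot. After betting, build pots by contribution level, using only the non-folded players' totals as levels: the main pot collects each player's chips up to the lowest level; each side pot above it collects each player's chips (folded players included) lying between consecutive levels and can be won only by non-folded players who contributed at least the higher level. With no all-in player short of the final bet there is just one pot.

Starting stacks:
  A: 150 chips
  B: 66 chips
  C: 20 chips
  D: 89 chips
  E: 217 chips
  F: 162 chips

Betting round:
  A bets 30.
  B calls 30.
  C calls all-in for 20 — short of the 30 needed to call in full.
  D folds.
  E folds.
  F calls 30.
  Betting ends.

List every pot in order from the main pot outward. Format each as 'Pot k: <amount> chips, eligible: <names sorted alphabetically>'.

Contributions: A=30, B=30, C=20, F=30
Folded: D, E
Pot levels (distinct totals of non-folded players): 20, 30
Layer 1-20: 20 each from A, B, C, F = 20*4 = 80 chips; eligible A, B, C, F
Layer 21-30: 10 each from A, B, F = 10*3 = 30 chips; eligible A, B, F

Pot 1: 80 chips, eligible: A, B, C, F
Pot 2: 30 chips, eligible: A, B, F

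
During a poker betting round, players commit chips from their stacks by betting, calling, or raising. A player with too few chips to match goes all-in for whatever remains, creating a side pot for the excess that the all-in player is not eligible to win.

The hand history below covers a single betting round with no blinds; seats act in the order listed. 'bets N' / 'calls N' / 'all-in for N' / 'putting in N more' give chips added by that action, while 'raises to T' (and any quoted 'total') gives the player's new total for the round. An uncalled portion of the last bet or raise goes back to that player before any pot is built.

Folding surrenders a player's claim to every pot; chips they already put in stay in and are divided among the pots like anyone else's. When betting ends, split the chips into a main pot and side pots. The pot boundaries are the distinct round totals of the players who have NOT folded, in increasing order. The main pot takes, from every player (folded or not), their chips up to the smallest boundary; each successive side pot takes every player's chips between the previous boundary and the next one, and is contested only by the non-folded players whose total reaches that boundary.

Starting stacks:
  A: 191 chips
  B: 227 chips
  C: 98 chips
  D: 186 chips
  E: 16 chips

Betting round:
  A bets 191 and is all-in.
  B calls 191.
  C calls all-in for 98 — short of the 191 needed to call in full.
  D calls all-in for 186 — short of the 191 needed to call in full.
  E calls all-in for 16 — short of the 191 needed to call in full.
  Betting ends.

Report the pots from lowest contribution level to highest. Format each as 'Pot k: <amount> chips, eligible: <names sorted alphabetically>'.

Pot 1: 80 chips, eligible: A, B, C, D, E
Pot 2: 328 chips, eligible: A, B, C, D
Pot 3: 264 chips, eligible: A, B, D
Pot 4: 10 chips, eligible: A, B

Derivation:
Contributions: A=191, B=191, C=98, D=186, E=16
Pot levels (distinct totals of non-folded players): 16, 98, 186, 191
Layer 1-16: 16 each from A, B, C, D, E = 16*5 = 80 chips; eligible A, B, C, D, E
Layer 17-98: 82 each from A, B, C, D = 82*4 = 328 chips; eligible A, B, C, D
Layer 99-186: 88 each from A, B, D = 88*3 = 264 chips; eligible A, B, D
Layer 187-191: 5 each from A, B = 5*2 = 10 chips; eligible A, B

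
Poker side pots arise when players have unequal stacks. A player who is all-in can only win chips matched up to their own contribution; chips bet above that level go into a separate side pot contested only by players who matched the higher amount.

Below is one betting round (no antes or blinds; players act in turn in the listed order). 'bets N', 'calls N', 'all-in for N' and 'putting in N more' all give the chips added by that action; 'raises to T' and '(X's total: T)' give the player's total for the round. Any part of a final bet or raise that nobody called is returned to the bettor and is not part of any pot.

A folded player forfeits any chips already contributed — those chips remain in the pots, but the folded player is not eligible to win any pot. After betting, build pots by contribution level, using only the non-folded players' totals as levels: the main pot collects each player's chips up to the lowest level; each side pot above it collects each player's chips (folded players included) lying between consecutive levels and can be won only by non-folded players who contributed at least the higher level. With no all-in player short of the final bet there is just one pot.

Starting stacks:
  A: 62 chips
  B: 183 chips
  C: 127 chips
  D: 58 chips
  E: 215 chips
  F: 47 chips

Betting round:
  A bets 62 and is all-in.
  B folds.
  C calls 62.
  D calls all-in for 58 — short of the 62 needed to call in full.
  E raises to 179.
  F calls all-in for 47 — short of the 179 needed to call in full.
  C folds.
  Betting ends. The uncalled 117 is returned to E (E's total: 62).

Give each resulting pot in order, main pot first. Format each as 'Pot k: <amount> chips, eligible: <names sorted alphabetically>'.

Contributions (after 117 returned to E): A=62, C=62, D=58, E=62, F=47
Folded: B, C
Pot levels (distinct totals of non-folded players): 47, 58, 62
Layer 1-47: 47 each from A, C, D, E, F = 47*5 = 235 chips; eligible A, D, E, F
Layer 48-58: 11 each from A, C, D, E = 11*4 = 44 chips; eligible A, D, E
Layer 59-62: 4 each from A, C, E = 4*3 = 12 chips; eligible A, E

Pot 1: 235 chips, eligible: A, D, E, F
Pot 2: 44 chips, eligible: A, D, E
Pot 3: 12 chips, eligible: A, E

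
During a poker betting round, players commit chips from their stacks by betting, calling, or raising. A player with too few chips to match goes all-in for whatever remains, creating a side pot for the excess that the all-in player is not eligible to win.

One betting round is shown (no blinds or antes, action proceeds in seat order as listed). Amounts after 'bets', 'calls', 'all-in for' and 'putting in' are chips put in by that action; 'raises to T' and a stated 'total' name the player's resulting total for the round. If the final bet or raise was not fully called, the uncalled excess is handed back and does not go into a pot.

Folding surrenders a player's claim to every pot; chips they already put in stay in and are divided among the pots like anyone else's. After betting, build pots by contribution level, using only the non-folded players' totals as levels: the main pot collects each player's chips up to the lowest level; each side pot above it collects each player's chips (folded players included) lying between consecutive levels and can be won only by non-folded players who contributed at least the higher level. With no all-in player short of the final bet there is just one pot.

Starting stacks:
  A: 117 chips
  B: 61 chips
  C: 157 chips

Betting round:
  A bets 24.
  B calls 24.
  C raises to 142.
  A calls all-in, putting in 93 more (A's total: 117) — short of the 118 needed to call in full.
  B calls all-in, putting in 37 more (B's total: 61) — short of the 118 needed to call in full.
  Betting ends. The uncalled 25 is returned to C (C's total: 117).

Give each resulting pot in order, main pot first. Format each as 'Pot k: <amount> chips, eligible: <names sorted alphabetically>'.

Contributions (after 25 returned to C): A=117, B=61, C=117
Pot levels (distinct totals of non-folded players): 61, 117
Layer 1-61: 61 each from A, B, C = 61*3 = 183 chips; eligible A, B, C
Layer 62-117: 56 each from A, C = 56*2 = 112 chips; eligible A, C

Pot 1: 183 chips, eligible: A, B, C
Pot 2: 112 chips, eligible: A, C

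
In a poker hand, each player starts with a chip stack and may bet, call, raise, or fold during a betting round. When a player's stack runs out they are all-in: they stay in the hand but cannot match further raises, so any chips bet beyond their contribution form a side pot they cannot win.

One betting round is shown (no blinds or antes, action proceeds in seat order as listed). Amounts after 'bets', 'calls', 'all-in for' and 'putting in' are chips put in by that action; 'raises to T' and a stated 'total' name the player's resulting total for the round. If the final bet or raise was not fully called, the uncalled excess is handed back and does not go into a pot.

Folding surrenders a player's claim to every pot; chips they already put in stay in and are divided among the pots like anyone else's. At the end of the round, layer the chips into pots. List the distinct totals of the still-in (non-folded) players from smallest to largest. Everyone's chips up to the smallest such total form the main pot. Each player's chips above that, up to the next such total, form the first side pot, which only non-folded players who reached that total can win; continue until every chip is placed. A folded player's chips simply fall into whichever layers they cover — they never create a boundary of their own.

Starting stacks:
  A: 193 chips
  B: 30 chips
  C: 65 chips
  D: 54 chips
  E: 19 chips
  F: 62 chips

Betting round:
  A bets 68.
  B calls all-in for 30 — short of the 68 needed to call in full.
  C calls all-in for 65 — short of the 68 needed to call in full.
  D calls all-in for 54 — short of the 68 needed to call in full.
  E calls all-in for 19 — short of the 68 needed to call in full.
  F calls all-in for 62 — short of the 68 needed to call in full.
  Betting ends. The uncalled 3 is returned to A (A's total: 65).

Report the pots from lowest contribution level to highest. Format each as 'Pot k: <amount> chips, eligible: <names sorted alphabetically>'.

Contributions (after 3 returned to A): A=65, B=30, C=65, D=54, E=19, F=62
Pot levels (distinct totals of non-folded players): 19, 30, 54, 62, 65
Layer 1-19: 19 each from A, B, C, D, E, F = 19*6 = 114 chips; eligible A, B, C, D, E, F
Layer 20-30: 11 each from A, B, C, D, F = 11*5 = 55 chips; eligible A, B, C, D, F
Layer 31-54: 24 each from A, C, D, F = 24*4 = 96 chips; eligible A, C, D, F
Layer 55-62: 8 each from A, C, F = 8*3 = 24 chips; eligible A, C, F
Layer 63-65: 3 each from A, C = 3*2 = 6 chips; eligible A, C

Pot 1: 114 chips, eligible: A, B, C, D, E, F
Pot 2: 55 chips, eligible: A, B, C, D, F
Pot 3: 96 chips, eligible: A, C, D, F
Pot 4: 24 chips, eligible: A, C, F
Pot 5: 6 chips, eligible: A, C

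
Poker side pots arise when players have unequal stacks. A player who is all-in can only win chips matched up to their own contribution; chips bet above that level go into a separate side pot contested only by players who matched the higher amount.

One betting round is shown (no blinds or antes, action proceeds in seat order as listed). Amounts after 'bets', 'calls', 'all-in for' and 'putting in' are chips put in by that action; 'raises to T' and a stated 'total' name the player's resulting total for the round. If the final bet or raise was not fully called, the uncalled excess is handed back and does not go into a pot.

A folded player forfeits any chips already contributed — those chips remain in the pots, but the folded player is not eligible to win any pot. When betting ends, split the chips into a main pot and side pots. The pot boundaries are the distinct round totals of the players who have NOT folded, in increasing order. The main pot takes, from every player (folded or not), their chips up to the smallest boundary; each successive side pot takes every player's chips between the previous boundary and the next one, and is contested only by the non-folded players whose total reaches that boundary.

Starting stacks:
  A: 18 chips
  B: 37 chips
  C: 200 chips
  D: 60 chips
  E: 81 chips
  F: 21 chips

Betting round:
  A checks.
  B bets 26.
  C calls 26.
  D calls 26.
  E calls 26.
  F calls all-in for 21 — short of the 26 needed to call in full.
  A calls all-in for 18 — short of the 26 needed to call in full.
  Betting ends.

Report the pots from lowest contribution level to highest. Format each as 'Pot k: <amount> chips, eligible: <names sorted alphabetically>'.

Pot 1: 108 chips, eligible: A, B, C, D, E, F
Pot 2: 15 chips, eligible: B, C, D, E, F
Pot 3: 20 chips, eligible: B, C, D, E

Derivation:
Contributions: A=18, B=26, C=26, D=26, E=26, F=21
Pot levels (distinct totals of non-folded players): 18, 21, 26
Layer 1-18: 18 each from A, B, C, D, E, F = 18*6 = 108 chips; eligible A, B, C, D, E, F
Layer 19-21: 3 each from B, C, D, E, F = 3*5 = 15 chips; eligible B, C, D, E, F
Layer 22-26: 5 each from B, C, D, E = 5*4 = 20 chips; eligible B, C, D, E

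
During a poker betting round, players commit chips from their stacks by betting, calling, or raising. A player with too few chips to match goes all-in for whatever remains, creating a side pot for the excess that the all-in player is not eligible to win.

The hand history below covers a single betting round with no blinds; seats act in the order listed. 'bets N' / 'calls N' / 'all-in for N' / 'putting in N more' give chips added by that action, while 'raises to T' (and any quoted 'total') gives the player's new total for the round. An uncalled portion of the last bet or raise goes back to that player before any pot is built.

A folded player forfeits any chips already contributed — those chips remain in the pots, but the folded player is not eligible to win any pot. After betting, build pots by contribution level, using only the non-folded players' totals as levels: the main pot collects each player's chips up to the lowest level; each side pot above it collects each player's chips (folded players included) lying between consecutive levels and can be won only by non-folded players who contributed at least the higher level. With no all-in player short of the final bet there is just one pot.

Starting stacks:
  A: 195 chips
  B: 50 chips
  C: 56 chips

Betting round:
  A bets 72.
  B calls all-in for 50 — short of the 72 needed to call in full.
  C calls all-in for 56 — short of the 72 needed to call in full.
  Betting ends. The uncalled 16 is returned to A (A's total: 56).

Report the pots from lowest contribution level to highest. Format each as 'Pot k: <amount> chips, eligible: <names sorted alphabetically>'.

Pot 1: 150 chips, eligible: A, B, C
Pot 2: 12 chips, eligible: A, C

Derivation:
Contributions (after 16 returned to A): A=56, B=50, C=56
Pot levels (distinct totals of non-folded players): 50, 56
Layer 1-50: 50 each from A, B, C = 50*3 = 150 chips; eligible A, B, C
Layer 51-56: 6 each from A, C = 6*2 = 12 chips; eligible A, C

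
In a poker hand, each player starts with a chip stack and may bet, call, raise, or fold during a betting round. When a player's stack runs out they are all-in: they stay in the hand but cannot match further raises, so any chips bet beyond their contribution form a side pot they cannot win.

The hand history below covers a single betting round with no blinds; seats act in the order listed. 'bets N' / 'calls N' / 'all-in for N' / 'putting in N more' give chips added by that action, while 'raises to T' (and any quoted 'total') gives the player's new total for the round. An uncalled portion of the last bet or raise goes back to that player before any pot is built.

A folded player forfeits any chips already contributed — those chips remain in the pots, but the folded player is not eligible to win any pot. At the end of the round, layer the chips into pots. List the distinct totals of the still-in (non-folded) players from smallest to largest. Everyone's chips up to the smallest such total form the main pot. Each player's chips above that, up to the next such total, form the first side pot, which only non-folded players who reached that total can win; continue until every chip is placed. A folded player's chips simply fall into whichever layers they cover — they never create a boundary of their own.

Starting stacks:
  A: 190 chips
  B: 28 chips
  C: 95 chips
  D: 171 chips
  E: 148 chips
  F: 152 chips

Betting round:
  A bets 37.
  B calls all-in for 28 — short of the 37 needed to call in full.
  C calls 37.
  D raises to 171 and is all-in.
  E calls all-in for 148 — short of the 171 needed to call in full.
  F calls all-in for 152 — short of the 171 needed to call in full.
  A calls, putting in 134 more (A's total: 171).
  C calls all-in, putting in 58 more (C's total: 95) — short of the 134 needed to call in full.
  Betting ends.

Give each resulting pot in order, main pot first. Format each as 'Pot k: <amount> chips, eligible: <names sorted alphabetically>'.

Contributions: A=171, B=28, C=95, D=171, E=148, F=152
Pot levels (distinct totals of non-folded players): 28, 95, 148, 152, 171
Layer 1-28: 28 each from A, B, C, D, E, F = 28*6 = 168 chips; eligible A, B, C, D, E, F
Layer 29-95: 67 each from A, C, D, E, F = 67*5 = 335 chips; eligible A, C, D, E, F
Layer 96-148: 53 each from A, D, E, F = 53*4 = 212 chips; eligible A, D, E, F
Layer 149-152: 4 each from A, D, F = 4*3 = 12 chips; eligible A, D, F
Layer 153-171: 19 each from A, D = 19*2 = 38 chips; eligible A, D

Pot 1: 168 chips, eligible: A, B, C, D, E, F
Pot 2: 335 chips, eligible: A, C, D, E, F
Pot 3: 212 chips, eligible: A, D, E, F
Pot 4: 12 chips, eligible: A, D, F
Pot 5: 38 chips, eligible: A, D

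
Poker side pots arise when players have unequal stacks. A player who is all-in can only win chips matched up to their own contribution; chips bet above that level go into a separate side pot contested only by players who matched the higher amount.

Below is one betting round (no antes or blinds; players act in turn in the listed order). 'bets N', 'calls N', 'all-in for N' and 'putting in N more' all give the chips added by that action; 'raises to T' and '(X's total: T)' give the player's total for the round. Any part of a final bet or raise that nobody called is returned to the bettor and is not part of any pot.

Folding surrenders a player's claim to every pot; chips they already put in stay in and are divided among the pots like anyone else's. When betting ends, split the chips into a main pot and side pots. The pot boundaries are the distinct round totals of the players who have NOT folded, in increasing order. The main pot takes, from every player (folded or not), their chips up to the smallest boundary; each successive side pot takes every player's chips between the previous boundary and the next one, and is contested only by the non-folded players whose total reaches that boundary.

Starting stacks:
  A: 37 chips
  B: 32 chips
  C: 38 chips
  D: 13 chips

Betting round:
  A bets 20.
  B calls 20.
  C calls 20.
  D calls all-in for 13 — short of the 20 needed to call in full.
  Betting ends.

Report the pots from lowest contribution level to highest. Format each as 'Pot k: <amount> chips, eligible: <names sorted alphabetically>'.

Pot 1: 52 chips, eligible: A, B, C, D
Pot 2: 21 chips, eligible: A, B, C

Derivation:
Contributions: A=20, B=20, C=20, D=13
Pot levels (distinct totals of non-folded players): 13, 20
Layer 1-13: 13 each from A, B, C, D = 13*4 = 52 chips; eligible A, B, C, D
Layer 14-20: 7 each from A, B, C = 7*3 = 21 chips; eligible A, B, C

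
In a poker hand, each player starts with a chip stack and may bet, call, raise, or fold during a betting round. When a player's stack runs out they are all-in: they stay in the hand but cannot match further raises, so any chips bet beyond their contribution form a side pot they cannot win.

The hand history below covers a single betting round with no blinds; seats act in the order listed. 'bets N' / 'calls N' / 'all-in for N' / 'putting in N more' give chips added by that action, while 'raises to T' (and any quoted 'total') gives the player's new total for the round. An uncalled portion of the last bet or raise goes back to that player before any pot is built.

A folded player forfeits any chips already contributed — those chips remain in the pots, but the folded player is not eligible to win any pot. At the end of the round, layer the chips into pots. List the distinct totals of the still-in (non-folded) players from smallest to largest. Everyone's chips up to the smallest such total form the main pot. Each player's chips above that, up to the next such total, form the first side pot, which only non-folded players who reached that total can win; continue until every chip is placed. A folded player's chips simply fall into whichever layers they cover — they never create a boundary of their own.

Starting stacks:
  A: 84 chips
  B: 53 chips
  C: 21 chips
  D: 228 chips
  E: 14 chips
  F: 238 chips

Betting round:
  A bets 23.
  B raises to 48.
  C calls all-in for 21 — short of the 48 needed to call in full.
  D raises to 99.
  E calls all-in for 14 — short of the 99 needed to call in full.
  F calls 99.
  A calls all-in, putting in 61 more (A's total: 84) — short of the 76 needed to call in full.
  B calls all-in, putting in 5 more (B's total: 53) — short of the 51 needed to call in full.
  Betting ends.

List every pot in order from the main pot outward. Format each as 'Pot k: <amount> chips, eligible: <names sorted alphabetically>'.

Contributions: A=84, B=53, C=21, D=99, E=14, F=99
Pot levels (distinct totals of non-folded players): 14, 21, 53, 84, 99
Layer 1-14: 14 each from A, B, C, D, E, F = 14*6 = 84 chips; eligible A, B, C, D, E, F
Layer 15-21: 7 each from A, B, C, D, F = 7*5 = 35 chips; eligible A, B, C, D, F
Layer 22-53: 32 each from A, B, D, F = 32*4 = 128 chips; eligible A, B, D, F
Layer 54-84: 31 each from A, D, F = 31*3 = 93 chips; eligible A, D, F
Layer 85-99: 15 each from D, F = 15*2 = 30 chips; eligible D, F

Pot 1: 84 chips, eligible: A, B, C, D, E, F
Pot 2: 35 chips, eligible: A, B, C, D, F
Pot 3: 128 chips, eligible: A, B, D, F
Pot 4: 93 chips, eligible: A, D, F
Pot 5: 30 chips, eligible: D, F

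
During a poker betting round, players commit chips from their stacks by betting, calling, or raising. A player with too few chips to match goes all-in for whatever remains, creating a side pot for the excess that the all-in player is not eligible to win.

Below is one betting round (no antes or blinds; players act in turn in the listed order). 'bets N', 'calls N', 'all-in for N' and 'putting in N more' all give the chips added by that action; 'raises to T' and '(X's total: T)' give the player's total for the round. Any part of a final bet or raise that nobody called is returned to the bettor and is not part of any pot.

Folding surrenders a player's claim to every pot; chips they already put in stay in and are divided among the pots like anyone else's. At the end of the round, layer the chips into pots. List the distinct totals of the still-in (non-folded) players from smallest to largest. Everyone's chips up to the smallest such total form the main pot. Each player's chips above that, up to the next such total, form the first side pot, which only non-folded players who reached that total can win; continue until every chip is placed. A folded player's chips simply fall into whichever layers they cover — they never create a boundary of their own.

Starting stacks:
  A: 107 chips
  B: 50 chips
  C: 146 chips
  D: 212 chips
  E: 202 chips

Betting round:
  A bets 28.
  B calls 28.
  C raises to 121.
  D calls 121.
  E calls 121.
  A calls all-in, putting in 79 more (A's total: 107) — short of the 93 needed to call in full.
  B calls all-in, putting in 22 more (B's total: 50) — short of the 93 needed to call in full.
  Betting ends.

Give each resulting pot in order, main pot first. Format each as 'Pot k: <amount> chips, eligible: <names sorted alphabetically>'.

Contributions: A=107, B=50, C=121, D=121, E=121
Pot levels (distinct totals of non-folded players): 50, 107, 121
Layer 1-50: 50 each from A, B, C, D, E = 50*5 = 250 chips; eligible A, B, C, D, E
Layer 51-107: 57 each from A, C, D, E = 57*4 = 228 chips; eligible A, C, D, E
Layer 108-121: 14 each from C, D, E = 14*3 = 42 chips; eligible C, D, E

Pot 1: 250 chips, eligible: A, B, C, D, E
Pot 2: 228 chips, eligible: A, C, D, E
Pot 3: 42 chips, eligible: C, D, E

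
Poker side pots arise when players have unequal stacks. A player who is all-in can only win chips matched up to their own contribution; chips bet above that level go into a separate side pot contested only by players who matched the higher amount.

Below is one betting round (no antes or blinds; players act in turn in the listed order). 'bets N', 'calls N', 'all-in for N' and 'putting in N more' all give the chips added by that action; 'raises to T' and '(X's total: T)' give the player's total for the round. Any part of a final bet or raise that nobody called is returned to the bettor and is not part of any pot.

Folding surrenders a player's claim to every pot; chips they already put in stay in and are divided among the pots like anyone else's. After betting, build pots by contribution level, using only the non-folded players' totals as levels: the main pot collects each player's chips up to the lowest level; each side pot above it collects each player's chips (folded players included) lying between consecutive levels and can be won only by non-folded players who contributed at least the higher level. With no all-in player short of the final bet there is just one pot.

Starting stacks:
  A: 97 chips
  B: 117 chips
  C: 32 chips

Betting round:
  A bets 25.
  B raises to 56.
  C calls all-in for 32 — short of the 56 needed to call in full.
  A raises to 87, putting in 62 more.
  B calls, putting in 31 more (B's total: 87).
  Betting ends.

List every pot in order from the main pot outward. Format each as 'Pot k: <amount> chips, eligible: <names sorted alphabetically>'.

Pot 1: 96 chips, eligible: A, B, C
Pot 2: 110 chips, eligible: A, B

Derivation:
Contributions: A=87, B=87, C=32
Pot levels (distinct totals of non-folded players): 32, 87
Layer 1-32: 32 each from A, B, C = 32*3 = 96 chips; eligible A, B, C
Layer 33-87: 55 each from A, B = 55*2 = 110 chips; eligible A, B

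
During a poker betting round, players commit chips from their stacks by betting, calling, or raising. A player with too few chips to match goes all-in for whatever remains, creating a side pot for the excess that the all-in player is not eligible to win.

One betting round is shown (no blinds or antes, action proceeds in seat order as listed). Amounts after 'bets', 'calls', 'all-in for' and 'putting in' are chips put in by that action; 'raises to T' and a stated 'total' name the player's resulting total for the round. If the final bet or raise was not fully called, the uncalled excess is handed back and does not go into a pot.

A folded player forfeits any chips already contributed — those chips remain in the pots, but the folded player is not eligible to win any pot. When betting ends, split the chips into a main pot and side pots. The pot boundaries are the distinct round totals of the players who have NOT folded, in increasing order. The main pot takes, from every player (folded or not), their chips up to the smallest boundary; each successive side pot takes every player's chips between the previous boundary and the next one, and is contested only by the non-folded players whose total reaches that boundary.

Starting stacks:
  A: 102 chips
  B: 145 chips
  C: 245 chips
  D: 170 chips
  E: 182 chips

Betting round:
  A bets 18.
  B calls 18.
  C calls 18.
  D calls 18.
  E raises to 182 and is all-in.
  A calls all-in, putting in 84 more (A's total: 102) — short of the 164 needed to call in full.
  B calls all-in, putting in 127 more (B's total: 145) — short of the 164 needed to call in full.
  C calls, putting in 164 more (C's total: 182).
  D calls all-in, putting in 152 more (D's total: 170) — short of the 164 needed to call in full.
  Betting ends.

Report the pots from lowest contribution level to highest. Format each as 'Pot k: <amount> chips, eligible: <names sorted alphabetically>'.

Contributions: A=102, B=145, C=182, D=170, E=182
Pot levels (distinct totals of non-folded players): 102, 145, 170, 182
Layer 1-102: 102 each from A, B, C, D, E = 102*5 = 510 chips; eligible A, B, C, D, E
Layer 103-145: 43 each from B, C, D, E = 43*4 = 172 chips; eligible B, C, D, E
Layer 146-170: 25 each from C, D, E = 25*3 = 75 chips; eligible C, D, E
Layer 171-182: 12 each from C, E = 12*2 = 24 chips; eligible C, E

Pot 1: 510 chips, eligible: A, B, C, D, E
Pot 2: 172 chips, eligible: B, C, D, E
Pot 3: 75 chips, eligible: C, D, E
Pot 4: 24 chips, eligible: C, E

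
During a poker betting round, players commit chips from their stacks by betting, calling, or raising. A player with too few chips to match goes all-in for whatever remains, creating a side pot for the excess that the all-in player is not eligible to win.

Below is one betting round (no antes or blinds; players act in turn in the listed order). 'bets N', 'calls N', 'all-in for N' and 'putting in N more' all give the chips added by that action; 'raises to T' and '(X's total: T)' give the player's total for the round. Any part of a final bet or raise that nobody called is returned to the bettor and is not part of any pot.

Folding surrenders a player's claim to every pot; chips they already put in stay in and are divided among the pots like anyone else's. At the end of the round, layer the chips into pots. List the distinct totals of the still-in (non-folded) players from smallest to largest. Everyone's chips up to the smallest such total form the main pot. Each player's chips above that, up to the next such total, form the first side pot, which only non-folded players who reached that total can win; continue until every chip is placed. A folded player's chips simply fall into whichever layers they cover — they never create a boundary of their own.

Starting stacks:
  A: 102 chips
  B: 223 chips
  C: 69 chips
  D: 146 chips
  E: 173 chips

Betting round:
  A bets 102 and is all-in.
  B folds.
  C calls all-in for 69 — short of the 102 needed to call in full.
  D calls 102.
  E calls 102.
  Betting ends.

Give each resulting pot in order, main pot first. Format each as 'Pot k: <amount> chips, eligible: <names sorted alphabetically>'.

Pot 1: 276 chips, eligible: A, C, D, E
Pot 2: 99 chips, eligible: A, D, E

Derivation:
Contributions: A=102, C=69, D=102, E=102
Folded: B
Pot levels (distinct totals of non-folded players): 69, 102
Layer 1-69: 69 each from A, C, D, E = 69*4 = 276 chips; eligible A, C, D, E
Layer 70-102: 33 each from A, D, E = 33*3 = 99 chips; eligible A, D, E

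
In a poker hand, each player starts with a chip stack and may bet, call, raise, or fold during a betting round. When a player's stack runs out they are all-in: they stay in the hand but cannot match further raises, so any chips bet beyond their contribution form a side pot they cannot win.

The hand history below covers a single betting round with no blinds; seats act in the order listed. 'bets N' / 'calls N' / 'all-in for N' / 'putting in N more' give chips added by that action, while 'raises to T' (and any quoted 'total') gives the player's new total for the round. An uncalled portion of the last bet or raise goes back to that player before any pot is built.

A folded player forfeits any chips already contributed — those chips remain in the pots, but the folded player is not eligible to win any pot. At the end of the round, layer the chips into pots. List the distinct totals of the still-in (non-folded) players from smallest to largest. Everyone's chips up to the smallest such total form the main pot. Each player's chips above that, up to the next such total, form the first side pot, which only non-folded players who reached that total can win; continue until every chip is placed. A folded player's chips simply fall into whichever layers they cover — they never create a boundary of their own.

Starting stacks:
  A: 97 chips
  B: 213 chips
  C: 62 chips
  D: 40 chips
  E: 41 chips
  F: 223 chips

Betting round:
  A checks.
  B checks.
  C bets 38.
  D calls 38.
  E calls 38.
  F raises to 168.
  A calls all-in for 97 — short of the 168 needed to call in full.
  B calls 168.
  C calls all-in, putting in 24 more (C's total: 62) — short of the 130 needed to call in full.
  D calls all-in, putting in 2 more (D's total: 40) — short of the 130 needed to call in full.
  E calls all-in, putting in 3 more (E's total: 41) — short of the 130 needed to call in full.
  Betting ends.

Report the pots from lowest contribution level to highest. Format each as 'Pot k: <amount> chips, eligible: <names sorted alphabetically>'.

Pot 1: 240 chips, eligible: A, B, C, D, E, F
Pot 2: 5 chips, eligible: A, B, C, E, F
Pot 3: 84 chips, eligible: A, B, C, F
Pot 4: 105 chips, eligible: A, B, F
Pot 5: 142 chips, eligible: B, F

Derivation:
Contributions: A=97, B=168, C=62, D=40, E=41, F=168
Pot levels (distinct totals of non-folded players): 40, 41, 62, 97, 168
Layer 1-40: 40 each from A, B, C, D, E, F = 40*6 = 240 chips; eligible A, B, C, D, E, F
Layer 41-41: 1 each from A, B, C, E, F = 1*5 = 5 chips; eligible A, B, C, E, F
Layer 42-62: 21 each from A, B, C, F = 21*4 = 84 chips; eligible A, B, C, F
Layer 63-97: 35 each from A, B, F = 35*3 = 105 chips; eligible A, B, F
Layer 98-168: 71 each from B, F = 71*2 = 142 chips; eligible B, F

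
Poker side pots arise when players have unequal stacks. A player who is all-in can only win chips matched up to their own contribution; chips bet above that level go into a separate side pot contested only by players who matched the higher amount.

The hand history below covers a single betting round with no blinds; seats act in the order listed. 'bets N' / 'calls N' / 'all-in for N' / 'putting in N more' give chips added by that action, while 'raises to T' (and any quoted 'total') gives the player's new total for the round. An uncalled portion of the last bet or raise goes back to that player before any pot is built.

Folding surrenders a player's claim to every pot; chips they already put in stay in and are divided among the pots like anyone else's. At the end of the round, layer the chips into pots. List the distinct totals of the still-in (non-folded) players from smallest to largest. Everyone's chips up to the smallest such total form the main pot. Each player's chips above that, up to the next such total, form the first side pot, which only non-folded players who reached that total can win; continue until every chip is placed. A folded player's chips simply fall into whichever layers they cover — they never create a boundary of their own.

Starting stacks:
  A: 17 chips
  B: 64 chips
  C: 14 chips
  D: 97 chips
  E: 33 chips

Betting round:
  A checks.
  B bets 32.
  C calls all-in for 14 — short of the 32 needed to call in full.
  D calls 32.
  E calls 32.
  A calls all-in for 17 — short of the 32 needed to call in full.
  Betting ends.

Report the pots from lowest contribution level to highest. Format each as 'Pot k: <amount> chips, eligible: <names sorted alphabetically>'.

Pot 1: 70 chips, eligible: A, B, C, D, E
Pot 2: 12 chips, eligible: A, B, D, E
Pot 3: 45 chips, eligible: B, D, E

Derivation:
Contributions: A=17, B=32, C=14, D=32, E=32
Pot levels (distinct totals of non-folded players): 14, 17, 32
Layer 1-14: 14 each from A, B, C, D, E = 14*5 = 70 chips; eligible A, B, C, D, E
Layer 15-17: 3 each from A, B, D, E = 3*4 = 12 chips; eligible A, B, D, E
Layer 18-32: 15 each from B, D, E = 15*3 = 45 chips; eligible B, D, E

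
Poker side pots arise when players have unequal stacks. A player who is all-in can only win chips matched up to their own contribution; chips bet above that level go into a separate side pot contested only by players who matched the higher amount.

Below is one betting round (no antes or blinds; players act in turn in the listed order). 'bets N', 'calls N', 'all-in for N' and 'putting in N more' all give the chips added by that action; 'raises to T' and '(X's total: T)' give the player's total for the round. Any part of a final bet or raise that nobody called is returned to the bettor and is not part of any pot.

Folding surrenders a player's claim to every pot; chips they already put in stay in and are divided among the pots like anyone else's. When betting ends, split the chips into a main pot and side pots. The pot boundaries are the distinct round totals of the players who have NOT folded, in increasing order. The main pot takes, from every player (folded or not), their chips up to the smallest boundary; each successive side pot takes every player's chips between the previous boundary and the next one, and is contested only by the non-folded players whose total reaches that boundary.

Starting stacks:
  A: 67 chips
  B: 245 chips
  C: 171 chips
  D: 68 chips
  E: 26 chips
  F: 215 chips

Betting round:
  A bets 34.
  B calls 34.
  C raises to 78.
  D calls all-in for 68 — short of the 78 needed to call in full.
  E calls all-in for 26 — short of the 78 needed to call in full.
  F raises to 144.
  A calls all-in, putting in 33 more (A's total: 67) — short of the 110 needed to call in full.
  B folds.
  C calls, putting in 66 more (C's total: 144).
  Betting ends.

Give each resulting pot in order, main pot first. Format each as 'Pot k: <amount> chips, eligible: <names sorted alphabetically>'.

Contributions: A=67, B=34, C=144, D=68, E=26, F=144
Folded: B
Pot levels (distinct totals of non-folded players): 26, 67, 68, 144
Layer 1-26: 26 each from A, B, C, D, E, F = 26*6 = 156 chips; eligible A, C, D, E, F
Layer 27-67: A 41 + B 8 + C 41 + D 41 + F 41 = 172 chips; eligible A, C, D, F
Layer 68-68: 1 each from C, D, F = 1*3 = 3 chips; eligible C, D, F
Layer 69-144: 76 each from C, F = 76*2 = 152 chips; eligible C, F

Pot 1: 156 chips, eligible: A, C, D, E, F
Pot 2: 172 chips, eligible: A, C, D, F
Pot 3: 3 chips, eligible: C, D, F
Pot 4: 152 chips, eligible: C, F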